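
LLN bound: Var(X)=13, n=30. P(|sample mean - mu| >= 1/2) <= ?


Var(Xbar) = Var(X)/n = 13/30
Chebyshev: P(|Xbar-mu| >= 1/2) <= Var(Xbar)/(1/2)^2 = (13/30)/(1/4) = 26/15
Bound exceeds 1, so trivial bound: 1

1


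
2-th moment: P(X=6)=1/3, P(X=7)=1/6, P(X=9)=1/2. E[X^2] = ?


E[X^2] = sum(x^2 * P(x))
= 36*1/3 + 49*1/6 + 81*1/2
= 182/3

182/3


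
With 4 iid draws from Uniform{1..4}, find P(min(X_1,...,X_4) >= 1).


P(min >= 1) = P(all X_i >= 1) = (P(X_1 >= 1))^4
= (4/4)^4 = 1^4 = 1

1


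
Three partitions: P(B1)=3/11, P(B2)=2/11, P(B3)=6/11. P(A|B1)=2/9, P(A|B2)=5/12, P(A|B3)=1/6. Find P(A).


P(A) = P(A|B1)P(B1) + P(A|B2)P(B2) + P(A|B3)P(B3)
= 2/9*3/11 + 5/12*2/11 + 1/6*6/11
= 2/33 + 5/66 + 1/11 = 5/22

5/22


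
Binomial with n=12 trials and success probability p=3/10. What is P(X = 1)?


P(X=1) = C(12,1) * p^1 * (1-p)^11
= 12 * 3/10 * 1977326743/100000000000
= 17795940687/250000000000

17795940687/250000000000


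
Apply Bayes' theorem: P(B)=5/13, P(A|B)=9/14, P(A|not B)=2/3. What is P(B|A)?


P(A) = P(A|B)P(B) + P(A|B')P(B') = 9/14*5/13 + 2/3*8/13 = 359/546
P(B|A) = P(A|B)P(B)/P(A) = (45/182)/(359/546) = 135/359

135/359


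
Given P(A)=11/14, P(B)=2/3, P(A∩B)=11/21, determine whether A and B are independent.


P(A)*P(B) = 11/14*2/3 = 11/21
P(A∩B) = 11/21, which equals P(A)P(B), so independent

Yes, A and B are independent


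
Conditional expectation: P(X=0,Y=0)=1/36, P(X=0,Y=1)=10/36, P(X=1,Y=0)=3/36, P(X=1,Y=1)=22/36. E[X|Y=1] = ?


P(Y=1) = 32/36
E[X|Y=1] = (0*10 + 1*22)/32 = 22/32 = 11/16

11/16


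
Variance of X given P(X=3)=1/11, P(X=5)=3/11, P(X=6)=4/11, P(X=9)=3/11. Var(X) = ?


E[X] = 69/11, E[X^2] = 471/11
Var(X) = E[X^2] - (E[X])^2 = 471/11 - (69/11)^2 = 420/121

420/121


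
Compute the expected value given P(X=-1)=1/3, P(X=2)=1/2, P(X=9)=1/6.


E[X] = sum(x * P(x))
= -1*1/3 + 2*1/2 + 9*1/6
= 13/6

13/6


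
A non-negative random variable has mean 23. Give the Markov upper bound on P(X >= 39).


Markov: P(X >= a) <= E[X]/a
P(X >= 39) <= 23/39

23/39


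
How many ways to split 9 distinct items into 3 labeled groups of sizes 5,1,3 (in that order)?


9! = 362880
Denominator: 5!=120 * 1!=1 * 3!=6
Coefficient = 362880 / 720 = 504

504


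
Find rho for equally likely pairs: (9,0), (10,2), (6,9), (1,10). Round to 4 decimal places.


Cov(X,Y) = -13.1250, Var(X) = 12.2500, Var(Y) = 18.6875
rho = Cov/(sqrt(VarX)*sqrt(VarY)) = -0.8675

-0.8675


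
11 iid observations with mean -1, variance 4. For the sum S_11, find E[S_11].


E[S_n] = n*E[X_1] = 11*-1 = -11

-11


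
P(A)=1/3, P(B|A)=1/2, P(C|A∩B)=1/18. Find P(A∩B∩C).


P(A∩B∩C) = P(A) * P(B|A) * P(C|A∩B)
= 1/3 * 1/2 * 1/18
= 1/6 * 1/18 = 1/108

1/108


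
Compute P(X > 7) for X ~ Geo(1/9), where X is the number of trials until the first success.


P(X > 7) = P(first 7 trials all fail) = (1-p)^7 = (8/9)^7 = 2097152/4782969

2097152/4782969


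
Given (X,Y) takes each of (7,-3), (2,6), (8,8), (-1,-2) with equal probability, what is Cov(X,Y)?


E[X]=4, E[Y]=9/4, E[XY]=57/4
Cov(X,Y) = E[XY] - E[X]E[Y] = 57/4 - 4*9/4 = 21/4

21/4


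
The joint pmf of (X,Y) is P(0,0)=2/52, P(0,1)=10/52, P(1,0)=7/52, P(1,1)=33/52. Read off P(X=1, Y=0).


Read from table: P(X=1, Y=0) = 7/52

7/52


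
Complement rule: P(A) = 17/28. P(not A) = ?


P(A') = 1 - P(A) = 1 - 17/28 = 11/28

11/28


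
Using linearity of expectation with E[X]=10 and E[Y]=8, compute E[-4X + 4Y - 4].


E[-4X + 4Y - 4] = -4*E[X] + 4*E[Y] - 4
= (-4)*(10) + (4)*(8) + (-4)
= -40 + 32 - 4 = -12

-12


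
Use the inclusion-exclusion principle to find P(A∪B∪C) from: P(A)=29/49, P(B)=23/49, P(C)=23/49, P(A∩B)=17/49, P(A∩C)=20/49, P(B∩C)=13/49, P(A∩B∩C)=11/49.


P(A∪B∪C) = P(A)+P(B)+P(C) - P(AB)-P(AC)-P(BC) + P(ABC)
= 29/49+23/49+23/49 - 17/49-20/49-13/49 + 11/49
= 36/49

36/49


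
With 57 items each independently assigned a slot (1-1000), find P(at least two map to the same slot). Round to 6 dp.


P(all different) = prod((1000-i)/1000 for i=0..56) = 0.196531
P(at least one match) = 1 - 0.196531 = 0.803469

0.803469


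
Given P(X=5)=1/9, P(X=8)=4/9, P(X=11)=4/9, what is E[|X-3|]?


E[|X-3|] = sum(g(x)*P(x))
= 2*1/9 + 5*4/9 + 8*4/9
= 6

6


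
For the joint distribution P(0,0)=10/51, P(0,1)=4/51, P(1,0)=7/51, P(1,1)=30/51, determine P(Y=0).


P(Y=0) = P(0,0)+P(1,0) = 10/51 + 7/51 = 17/51 = 1/3

1/3


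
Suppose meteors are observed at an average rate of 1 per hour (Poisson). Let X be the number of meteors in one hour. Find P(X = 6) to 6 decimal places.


P(X=6) = e^(-1) * 1^6 / 6!
≈ 0.3678794412 * 1 / 720
≈ 0.000511

0.000511


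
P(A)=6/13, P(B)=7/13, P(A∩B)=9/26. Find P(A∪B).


P(A∪B) = P(A) + P(B) - P(A∩B)
= 6/13 + 7/13 - 9/26 = 17/26

17/26


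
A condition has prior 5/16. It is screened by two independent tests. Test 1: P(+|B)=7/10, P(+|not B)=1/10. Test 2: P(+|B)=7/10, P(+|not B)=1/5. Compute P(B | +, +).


After test 1: P(+) = 7/10*5/16 + 1/10*11/16 = 23/80
P(B|+) = (7/32)/(23/80) = 35/46
After test 2 (use post1 as new prior): P(+) = 7/10*35/46 + 1/5*11/46 = 267/460
P(B|+,+) = (49/92)/(267/460) = 245/267

245/267


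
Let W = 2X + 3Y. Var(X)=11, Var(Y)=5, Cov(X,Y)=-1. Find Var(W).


Var(2X + 3Y) = 2^2*Var(X) + 3^2*Var(Y) + 2*2*3*Cov(X,Y)
= 4*11 + 9*5 + 12*(-1)
= 44 + 45 - 12 = 77

77


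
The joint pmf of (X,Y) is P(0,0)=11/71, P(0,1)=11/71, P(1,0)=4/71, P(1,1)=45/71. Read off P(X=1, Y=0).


Read from table: P(X=1, Y=0) = 4/71

4/71


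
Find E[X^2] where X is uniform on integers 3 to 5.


E[X^2] = (1/3) * sum(x^2 for x=3..5)
= 50/3

50/3


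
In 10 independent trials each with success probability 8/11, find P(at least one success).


P(at least one) = 1 - P(none)
P(none) = (1 - 8/11)^10 = (3/11)^10 = 59049/25937424601
P(at least one) = 1 - 59049/25937424601 = 25937365552/25937424601

25937365552/25937424601


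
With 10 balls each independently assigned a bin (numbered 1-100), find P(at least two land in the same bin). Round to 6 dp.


P(all different) = prod((100-i)/100 for i=0..9) = 0.628157
P(at least one match) = 1 - 0.628157 = 0.371843

0.371843


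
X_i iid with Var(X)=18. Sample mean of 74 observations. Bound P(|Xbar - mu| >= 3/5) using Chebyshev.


Var(Xbar) = Var(X)/n = 18/74
Chebyshev: P(|Xbar-mu| >= 3/5) <= Var(Xbar)/(3/5)^2 = (9/37)/(9/25) = 25/37

25/37


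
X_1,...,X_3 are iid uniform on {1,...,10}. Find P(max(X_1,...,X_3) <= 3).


P(max <= 3) = P(all X_i <= 3) = (P(X_1 <= 3))^3
= (3/10)^3 = 27/1000

27/1000


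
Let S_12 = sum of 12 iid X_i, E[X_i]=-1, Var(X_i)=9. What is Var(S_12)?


By independence, Var(S_n) = n*Var(X_1) = 12*9 = 108

108


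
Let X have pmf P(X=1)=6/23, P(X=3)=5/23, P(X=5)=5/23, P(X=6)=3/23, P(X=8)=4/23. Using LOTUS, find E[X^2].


E[X^2] = sum(g(x)*P(x))
= 1*6/23 + 9*5/23 + 25*5/23 + 36*3/23 + 64*4/23
= 540/23

540/23


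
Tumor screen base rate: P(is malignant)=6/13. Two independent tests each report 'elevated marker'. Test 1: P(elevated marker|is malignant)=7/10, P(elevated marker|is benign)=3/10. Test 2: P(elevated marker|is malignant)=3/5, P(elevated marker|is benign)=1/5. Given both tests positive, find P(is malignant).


After test 1: P(+) = 7/10*6/13 + 3/10*7/13 = 63/130
P(B|+) = (21/65)/(63/130) = 2/3
After test 2 (use post1 as new prior): P(+) = 3/5*2/3 + 1/5*1/3 = 7/15
P(B|+,+) = (2/5)/(7/15) = 6/7

6/7


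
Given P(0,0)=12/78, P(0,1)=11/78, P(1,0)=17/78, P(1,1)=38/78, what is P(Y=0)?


P(Y=0) = P(0,0)+P(1,0) = 12/78 + 17/78 = 29/78

29/78


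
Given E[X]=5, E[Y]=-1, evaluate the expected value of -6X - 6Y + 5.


E[-6X - 6Y + 5] = -6*E[X] - 6*E[Y] + 5
= (-6)*(5) + (-6)*(-1) + (5)
= -30 + 6 + 5 = -19

-19


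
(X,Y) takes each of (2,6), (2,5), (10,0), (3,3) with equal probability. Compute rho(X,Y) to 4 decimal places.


Cov(X,Y) = -7.1250, Var(X) = 11.1875, Var(Y) = 5.2500
rho = Cov/(sqrt(VarX)*sqrt(VarY)) = -0.9297

-0.9297


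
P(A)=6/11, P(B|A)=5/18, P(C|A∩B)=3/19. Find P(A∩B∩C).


P(A∩B∩C) = P(A) * P(B|A) * P(C|A∩B)
= 6/11 * 5/18 * 3/19
= 5/33 * 3/19 = 5/209

5/209


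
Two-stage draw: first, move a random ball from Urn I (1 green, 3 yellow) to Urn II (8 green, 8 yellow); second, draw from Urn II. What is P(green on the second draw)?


P(transfer green) = 1/4; P(transfer yellow) = 3/4
If green transferred: Urn II has 9 green of 17, so P(green|green moved) = 9/17
If yellow transferred: Urn II has 8 green of 17, so P(green|yellow moved) = 8/17
By total probability: P(green) = 1/4*9/17 + 3/4*8/17 = 33/68

33/68


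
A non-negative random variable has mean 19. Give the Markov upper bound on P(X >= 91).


Markov: P(X >= a) <= E[X]/a
P(X >= 91) <= 19/91

19/91


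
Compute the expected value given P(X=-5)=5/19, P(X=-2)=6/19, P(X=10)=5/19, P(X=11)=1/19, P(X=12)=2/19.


E[X] = sum(x * P(x))
= -5*5/19 - 2*6/19 + 10*5/19 + 11*1/19 + 12*2/19
= 48/19

48/19


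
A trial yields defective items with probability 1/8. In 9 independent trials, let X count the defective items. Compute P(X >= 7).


P(X>=7) = P(X=7) + P(X=8) + P(X=9)
= 441/33554432 + 63/134217728 + 1/134217728
= 457/33554432

457/33554432


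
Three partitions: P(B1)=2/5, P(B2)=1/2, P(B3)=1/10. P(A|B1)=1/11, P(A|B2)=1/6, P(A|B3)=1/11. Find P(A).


P(A) = P(A|B1)P(B1) + P(A|B2)P(B2) + P(A|B3)P(B3)
= 1/11*2/5 + 1/6*1/2 + 1/11*1/10
= 2/55 + 1/12 + 1/110 = 17/132

17/132


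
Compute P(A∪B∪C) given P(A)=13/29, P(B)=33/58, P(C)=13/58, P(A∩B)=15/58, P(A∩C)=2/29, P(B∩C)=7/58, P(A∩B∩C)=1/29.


P(A∪B∪C) = P(A)+P(B)+P(C) - P(AB)-P(AC)-P(BC) + P(ABC)
= 13/29+33/58+13/58 - 15/58-2/29-7/58 + 1/29
= 24/29

24/29


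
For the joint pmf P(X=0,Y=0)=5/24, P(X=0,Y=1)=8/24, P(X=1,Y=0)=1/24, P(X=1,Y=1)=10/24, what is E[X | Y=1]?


P(Y=1) = 18/24
E[X|Y=1] = (0*8 + 1*10)/18 = 10/18 = 5/9

5/9


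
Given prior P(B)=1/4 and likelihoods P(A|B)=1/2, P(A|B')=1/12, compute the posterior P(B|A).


P(A) = P(A|B)P(B) + P(A|B')P(B') = 1/2*1/4 + 1/12*3/4 = 3/16
P(B|A) = P(A|B)P(B)/P(A) = (1/8)/(3/16) = 2/3

2/3


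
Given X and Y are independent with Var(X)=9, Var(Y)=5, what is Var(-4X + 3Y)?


Independence => Cov(X,Y)=0
Var(-4X + 3Y) = (-4)^2*Var(X) + 3^2*Var(Y)
= 16*9 + 9*5 = 189

189


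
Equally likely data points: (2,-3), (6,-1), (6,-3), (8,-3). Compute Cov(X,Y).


E[X]=11/2, E[Y]=-5/2, E[XY]=-27/2
Cov(X,Y) = E[XY] - E[X]E[Y] = -27/2 - 11/2*-5/2 = 1/4

1/4


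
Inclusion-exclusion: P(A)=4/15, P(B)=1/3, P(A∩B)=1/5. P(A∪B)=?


P(A∪B) = P(A) + P(B) - P(A∩B)
= 4/15 + 1/3 - 1/5 = 2/5

2/5


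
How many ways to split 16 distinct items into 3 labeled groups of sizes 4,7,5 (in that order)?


16! = 20922789888000
Denominator: 4!=24 * 7!=5040 * 5!=120
Coefficient = 20922789888000 / 14515200 = 1441440

1441440


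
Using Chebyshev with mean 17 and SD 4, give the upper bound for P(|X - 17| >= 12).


k = 12/4 = 3
Chebyshev: P(|X-mu| >= k*sigma) <= 1/k^2 = 1/3^2 = 1/9

1/9


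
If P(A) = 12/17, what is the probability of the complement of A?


P(A') = 1 - P(A) = 1 - 12/17 = 5/17

5/17


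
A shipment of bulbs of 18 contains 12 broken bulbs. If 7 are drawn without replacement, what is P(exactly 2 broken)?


P(X=2) = C(12,2)*C(6,5) / C(18,7)
= 66*6 / 31824
= 396/31824 = 11/884

11/884


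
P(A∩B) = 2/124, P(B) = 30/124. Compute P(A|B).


P(A|B) = P(A∩B)/P(B) = (2/124)/(30/124) = 2/30 = 1/15

1/15


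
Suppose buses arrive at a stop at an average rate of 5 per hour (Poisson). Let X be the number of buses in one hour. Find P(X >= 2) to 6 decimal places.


P(X>=2) = 1 - P(X<=1) = 1 - (e^(-5)*5^0/0! + e^(-5)*5^1/1!)
≈ 1 - (0.0067379470 + 0.0336897350)
= 1 - 0.0404276820 = 0.9595723180
≈ 0.959572

0.959572


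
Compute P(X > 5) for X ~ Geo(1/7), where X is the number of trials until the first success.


P(X > 5) = P(first 5 trials all fail) = (1-p)^5 = (6/7)^5 = 7776/16807

7776/16807


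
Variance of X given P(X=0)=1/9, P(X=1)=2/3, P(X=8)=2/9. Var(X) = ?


E[X] = 22/9, E[X^2] = 134/9
Var(X) = E[X^2] - (E[X])^2 = 134/9 - (22/9)^2 = 722/81

722/81


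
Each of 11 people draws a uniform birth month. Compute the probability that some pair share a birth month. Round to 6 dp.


P(all different) = prod((12-i)/12 for i=0..10) = 0.000645
P(at least one match) = 1 - 0.000645 = 0.999355

0.999355


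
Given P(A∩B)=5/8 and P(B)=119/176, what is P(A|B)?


P(A|B) = P(A∩B)/P(B) = (110/176)/(119/176) = 110/119

110/119


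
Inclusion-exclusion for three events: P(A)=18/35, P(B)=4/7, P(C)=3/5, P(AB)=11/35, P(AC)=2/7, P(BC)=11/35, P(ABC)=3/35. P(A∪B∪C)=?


P(A∪B∪C) = P(A)+P(B)+P(C) - P(AB)-P(AC)-P(BC) + P(ABC)
= 18/35+4/7+3/5 - 11/35-2/7-11/35 + 3/35
= 6/7

6/7


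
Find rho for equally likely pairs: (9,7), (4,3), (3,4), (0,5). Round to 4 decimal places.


Cov(X,Y) = 2.7500, Var(X) = 10.5000, Var(Y) = 2.1875
rho = Cov/(sqrt(VarX)*sqrt(VarY)) = 0.5738

0.5738


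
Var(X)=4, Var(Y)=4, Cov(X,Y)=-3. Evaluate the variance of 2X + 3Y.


Var(2X + 3Y) = 2^2*Var(X) + 3^2*Var(Y) + 2*2*3*Cov(X,Y)
= 4*4 + 9*4 + 12*(-3)
= 16 + 36 - 36 = 16

16


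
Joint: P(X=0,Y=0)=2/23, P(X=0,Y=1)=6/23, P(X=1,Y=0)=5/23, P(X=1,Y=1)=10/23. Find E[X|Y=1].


P(Y=1) = 16/23
E[X|Y=1] = (0*6 + 1*10)/16 = 10/16 = 5/8

5/8


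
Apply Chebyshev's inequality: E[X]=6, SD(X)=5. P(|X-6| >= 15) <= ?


k = 15/5 = 3
Chebyshev: P(|X-mu| >= k*sigma) <= 1/k^2 = 1/3^2 = 1/9

1/9


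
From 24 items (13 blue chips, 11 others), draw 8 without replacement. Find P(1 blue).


P(X=1) = C(13,1)*C(11,7) / C(24,8)
= 13*330 / 735471
= 4290/735471 = 130/22287

130/22287


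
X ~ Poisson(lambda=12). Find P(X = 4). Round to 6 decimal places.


P(X=4) = e^(-12) * 12^4 / 4!
≈ 0.000006144212353 * 20736 / 24
≈ 0.005309

0.005309


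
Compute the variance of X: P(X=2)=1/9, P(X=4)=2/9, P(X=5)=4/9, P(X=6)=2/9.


E[X] = 14/3, E[X^2] = 208/9
Var(X) = E[X^2] - (E[X])^2 = 208/9 - (14/3)^2 = 4/3

4/3


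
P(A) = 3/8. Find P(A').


P(A') = 1 - P(A) = 1 - 3/8 = 5/8

5/8


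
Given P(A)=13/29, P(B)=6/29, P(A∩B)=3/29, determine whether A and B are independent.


P(A)*P(B) = 13/29*6/29 = 78/841
P(A∩B) = 3/29 != 78/841, so not independent

No, A and B are not independent


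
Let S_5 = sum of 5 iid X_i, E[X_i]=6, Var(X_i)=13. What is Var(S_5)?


By independence, Var(S_n) = n*Var(X_1) = 5*13 = 65

65


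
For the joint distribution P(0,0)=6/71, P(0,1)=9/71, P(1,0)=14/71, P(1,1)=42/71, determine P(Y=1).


P(Y=1) = P(0,1)+P(1,1) = 9/71 + 42/71 = 51/71

51/71


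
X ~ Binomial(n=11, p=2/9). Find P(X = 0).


P(X=0) = C(11,0) * p^0 * (1-p)^11
= 1 * 1 * 1977326743/31381059609
= 1977326743/31381059609

1977326743/31381059609


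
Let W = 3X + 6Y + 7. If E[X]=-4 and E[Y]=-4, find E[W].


E[3X + 6Y + 7] = 3*E[X] + 6*E[Y] + 7
= (3)*(-4) + (6)*(-4) + (7)
= -12 - 24 + 7 = -29

-29


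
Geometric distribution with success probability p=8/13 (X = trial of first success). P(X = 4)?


P(X=4) = (1-p)^3 * p = (5/13)^3 * 8/13
= 125/2197 * 8/13 = 1000/28561

1000/28561


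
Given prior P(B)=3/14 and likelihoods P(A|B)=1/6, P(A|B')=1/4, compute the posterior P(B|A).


P(A) = P(A|B)P(B) + P(A|B')P(B') = 1/6*3/14 + 1/4*11/14 = 13/56
P(B|A) = P(A|B)P(B)/P(A) = (1/28)/(13/56) = 2/13

2/13


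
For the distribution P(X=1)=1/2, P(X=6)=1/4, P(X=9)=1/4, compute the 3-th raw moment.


E[X^3] = sum(x^3 * P(x))
= 1*1/2 + 216*1/4 + 729*1/4
= 947/4

947/4


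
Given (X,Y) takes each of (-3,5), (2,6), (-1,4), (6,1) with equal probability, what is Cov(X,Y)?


E[X]=1, E[Y]=4, E[XY]=-1/4
Cov(X,Y) = E[XY] - E[X]E[Y] = -1/4 - 1*4 = -17/4

-17/4


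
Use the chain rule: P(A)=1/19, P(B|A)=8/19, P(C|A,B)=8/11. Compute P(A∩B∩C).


P(A∩B∩C) = P(A) * P(B|A) * P(C|A∩B)
= 1/19 * 8/19 * 8/11
= 8/361 * 8/11 = 64/3971

64/3971


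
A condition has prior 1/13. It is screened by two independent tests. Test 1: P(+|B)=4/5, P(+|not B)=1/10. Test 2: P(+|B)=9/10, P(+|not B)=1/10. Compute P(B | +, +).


After test 1: P(+) = 4/5*1/13 + 1/10*12/13 = 2/13
P(B|+) = (4/65)/(2/13) = 2/5
After test 2 (use post1 as new prior): P(+) = 9/10*2/5 + 1/10*3/5 = 21/50
P(B|+,+) = (9/25)/(21/50) = 6/7

6/7


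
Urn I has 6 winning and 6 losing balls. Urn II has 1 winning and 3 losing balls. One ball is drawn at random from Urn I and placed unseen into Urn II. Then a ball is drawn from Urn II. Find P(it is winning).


P(transfer winning) = 6/12 = 1/2; P(transfer losing) = 1/2
If winning transferred: Urn II has 2 winning of 5, so P(winning|winning moved) = 2/5
If losing transferred: Urn II has 1 winning of 5, so P(winning|losing moved) = 1/5
By total probability: P(winning) = 1/2*2/5 + 1/2*1/5 = 3/10

3/10


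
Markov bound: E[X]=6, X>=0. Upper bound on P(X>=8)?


Markov: P(X >= a) <= E[X]/a
P(X >= 8) <= 6/8 = 3/4

3/4


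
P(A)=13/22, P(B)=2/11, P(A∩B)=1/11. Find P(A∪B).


P(A∪B) = P(A) + P(B) - P(A∩B)
= 13/22 + 2/11 - 1/11 = 15/22

15/22


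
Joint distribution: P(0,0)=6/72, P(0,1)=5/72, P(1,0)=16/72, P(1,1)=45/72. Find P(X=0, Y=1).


Read from table: P(X=0, Y=1) = 5/72

5/72


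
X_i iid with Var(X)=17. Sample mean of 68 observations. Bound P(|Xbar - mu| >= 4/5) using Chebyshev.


Var(Xbar) = Var(X)/n = 17/68
Chebyshev: P(|Xbar-mu| >= 4/5) <= Var(Xbar)/(4/5)^2 = (1/4)/(16/25) = 25/64

25/64


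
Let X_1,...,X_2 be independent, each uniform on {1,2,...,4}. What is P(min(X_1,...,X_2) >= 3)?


P(min >= 3) = P(all X_i >= 3) = (P(X_1 >= 3))^2
= (2/4)^2 = (1/2)^2 = 1/4

1/4


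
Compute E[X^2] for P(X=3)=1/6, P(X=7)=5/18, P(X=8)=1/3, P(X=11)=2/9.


E[X^2] = sum(g(x)*P(x))
= 9*1/6 + 49*5/18 + 64*1/3 + 121*2/9
= 190/3

190/3


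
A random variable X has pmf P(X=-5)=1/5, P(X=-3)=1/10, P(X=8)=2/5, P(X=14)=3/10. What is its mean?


E[X] = sum(x * P(x))
= -5*1/5 - 3*1/10 + 8*2/5 + 14*3/10
= 61/10

61/10


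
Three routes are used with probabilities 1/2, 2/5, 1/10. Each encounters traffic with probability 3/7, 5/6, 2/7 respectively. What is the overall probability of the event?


P(A) = P(A|B1)P(B1) + P(A|B2)P(B2) + P(A|B3)P(B3)
= 3/7*1/2 + 5/6*2/5 + 2/7*1/10
= 3/14 + 1/3 + 1/35 = 121/210

121/210


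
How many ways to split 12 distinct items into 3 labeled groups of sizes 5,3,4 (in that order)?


12! = 479001600
Denominator: 5!=120 * 3!=6 * 4!=24
Coefficient = 479001600 / 17280 = 27720

27720


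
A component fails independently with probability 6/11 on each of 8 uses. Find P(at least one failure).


P(at least one) = 1 - P(none)
P(none) = (1 - 6/11)^8 = (5/11)^8 = 390625/214358881
P(at least one) = 1 - 390625/214358881 = 213968256/214358881

213968256/214358881


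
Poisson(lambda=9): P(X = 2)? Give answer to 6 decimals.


P(X=2) = e^(-9) * 9^2 / 2!
≈ 0.0001234098041 * 81 / 2
≈ 0.004998

0.004998


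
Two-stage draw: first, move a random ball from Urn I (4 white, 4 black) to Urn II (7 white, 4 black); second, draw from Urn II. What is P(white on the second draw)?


P(transfer white) = 4/8 = 1/2; P(transfer black) = 1/2
If white transferred: Urn II has 8 white of 12, so P(white|white moved) = 2/3
If black transferred: Urn II has 7 white of 12, so P(white|black moved) = 7/12
By total probability: P(white) = 1/2*2/3 + 1/2*7/12 = 5/8

5/8


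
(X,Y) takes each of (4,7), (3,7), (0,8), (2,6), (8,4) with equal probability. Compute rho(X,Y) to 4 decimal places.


Cov(X,Y) = -3.1600, Var(X) = 7.0400, Var(Y) = 1.8400
rho = Cov/(sqrt(VarX)*sqrt(VarY)) = -0.8780

-0.8780


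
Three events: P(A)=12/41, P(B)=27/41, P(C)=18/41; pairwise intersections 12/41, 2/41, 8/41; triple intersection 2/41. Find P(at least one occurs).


P(A∪B∪C) = P(A)+P(B)+P(C) - P(AB)-P(AC)-P(BC) + P(ABC)
= 12/41+27/41+18/41 - 12/41-2/41-8/41 + 2/41
= 37/41

37/41


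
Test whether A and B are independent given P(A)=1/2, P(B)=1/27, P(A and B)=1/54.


P(A)*P(B) = 1/2*1/27 = 1/54
P(A∩B) = 1/54, which equals P(A)P(B), so independent

Yes, A and B are independent


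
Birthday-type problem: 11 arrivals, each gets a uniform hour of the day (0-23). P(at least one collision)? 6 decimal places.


P(all different) = prod((24-i)/24 for i=0..10) = 0.065479
P(at least one match) = 1 - 0.065479 = 0.934521

0.934521


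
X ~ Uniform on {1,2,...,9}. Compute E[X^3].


E[X^3] = (1/9) * sum(x^3 for x=1..9)
= 2025/9 = 225

225


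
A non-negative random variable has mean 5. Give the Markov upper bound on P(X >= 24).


Markov: P(X >= a) <= E[X]/a
P(X >= 24) <= 5/24

5/24


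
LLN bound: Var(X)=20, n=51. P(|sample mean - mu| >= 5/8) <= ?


Var(Xbar) = Var(X)/n = 20/51
Chebyshev: P(|Xbar-mu| >= 5/8) <= Var(Xbar)/(5/8)^2 = (20/51)/(25/64) = 256/255
Bound exceeds 1, so trivial bound: 1

1


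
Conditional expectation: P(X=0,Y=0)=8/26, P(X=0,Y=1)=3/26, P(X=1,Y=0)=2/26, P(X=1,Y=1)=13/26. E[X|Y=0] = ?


P(Y=0) = 10/26
E[X|Y=0] = (0*8 + 1*2)/10 = 2/10 = 1/5

1/5


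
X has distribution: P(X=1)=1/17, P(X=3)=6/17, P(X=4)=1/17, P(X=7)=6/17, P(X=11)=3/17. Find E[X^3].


E[X^3] = sum(g(x)*P(x))
= 1*1/17 + 27*6/17 + 64*1/17 + 343*6/17 + 1331*3/17
= 6278/17

6278/17


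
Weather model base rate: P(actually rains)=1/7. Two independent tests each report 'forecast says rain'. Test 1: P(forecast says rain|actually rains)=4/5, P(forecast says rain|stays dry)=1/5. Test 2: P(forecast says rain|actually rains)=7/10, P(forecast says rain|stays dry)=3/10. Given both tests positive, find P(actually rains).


After test 1: P(+) = 4/5*1/7 + 1/5*6/7 = 2/7
P(B|+) = (4/35)/(2/7) = 2/5
After test 2 (use post1 as new prior): P(+) = 7/10*2/5 + 3/10*3/5 = 23/50
P(B|+,+) = (7/25)/(23/50) = 14/23

14/23


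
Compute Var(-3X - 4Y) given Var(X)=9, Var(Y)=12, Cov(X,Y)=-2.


Var(-3X - 4Y) = (-3)^2*Var(X) + (-4)^2*Var(Y) + 2*(-3)*(-4)*Cov(X,Y)
= 9*9 + 16*12 + 24*(-2)
= 81 + 192 - 48 = 225

225


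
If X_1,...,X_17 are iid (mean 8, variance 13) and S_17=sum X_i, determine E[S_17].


E[S_n] = n*E[X_1] = 17*8 = 136

136


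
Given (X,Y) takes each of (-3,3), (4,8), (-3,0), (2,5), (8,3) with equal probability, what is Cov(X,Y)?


E[X]=8/5, E[Y]=19/5, E[XY]=57/5
Cov(X,Y) = E[XY] - E[X]E[Y] = 57/5 - 8/5*19/5 = 133/25

133/25


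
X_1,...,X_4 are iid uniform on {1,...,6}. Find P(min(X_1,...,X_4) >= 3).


P(min >= 3) = P(all X_i >= 3) = (P(X_1 >= 3))^4
= (4/6)^4 = (2/3)^4 = 16/81

16/81


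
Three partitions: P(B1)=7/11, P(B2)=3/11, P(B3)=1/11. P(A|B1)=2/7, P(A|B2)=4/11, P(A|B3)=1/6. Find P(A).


P(A) = P(A|B1)P(B1) + P(A|B2)P(B2) + P(A|B3)P(B3)
= 2/7*7/11 + 4/11*3/11 + 1/6*1/11
= 2/11 + 12/121 + 1/66 = 215/726

215/726


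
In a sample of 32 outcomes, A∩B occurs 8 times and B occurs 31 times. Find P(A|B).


P(A|B) = P(A∩B)/P(B) = (8/32)/(31/32) = 8/31

8/31


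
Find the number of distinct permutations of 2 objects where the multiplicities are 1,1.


2! = 2
Denominator: 1!=1 * 1!=1
Coefficient = 2 / 1 = 2

2


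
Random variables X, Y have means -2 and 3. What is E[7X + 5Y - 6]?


E[7X + 5Y - 6] = 7*E[X] + 5*E[Y] - 6
= (7)*(-2) + (5)*(3) + (-6)
= -14 + 15 - 6 = -5

-5


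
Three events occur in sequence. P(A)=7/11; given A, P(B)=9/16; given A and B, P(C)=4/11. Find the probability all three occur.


P(A∩B∩C) = P(A) * P(B|A) * P(C|A∩B)
= 7/11 * 9/16 * 4/11
= 63/176 * 4/11 = 63/484

63/484


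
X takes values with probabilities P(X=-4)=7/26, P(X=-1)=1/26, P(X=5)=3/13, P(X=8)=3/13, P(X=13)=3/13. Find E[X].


E[X] = sum(x * P(x))
= -4*7/26 - 1*1/26 + 5*3/13 + 8*3/13 + 13*3/13
= 127/26

127/26


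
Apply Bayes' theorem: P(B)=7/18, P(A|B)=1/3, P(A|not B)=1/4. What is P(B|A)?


P(A) = P(A|B)P(B) + P(A|B')P(B') = 1/3*7/18 + 1/4*11/18 = 61/216
P(B|A) = P(A|B)P(B)/P(A) = (7/54)/(61/216) = 28/61

28/61


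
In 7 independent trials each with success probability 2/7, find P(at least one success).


P(at least one) = 1 - P(none)
P(none) = (1 - 2/7)^7 = (5/7)^7 = 78125/823543
P(at least one) = 1 - 78125/823543 = 745418/823543

745418/823543


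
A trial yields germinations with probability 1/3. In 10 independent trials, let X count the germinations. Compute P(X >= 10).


P(X>=10) = P(X=10)
= 1/59049
= 1/59049

1/59049


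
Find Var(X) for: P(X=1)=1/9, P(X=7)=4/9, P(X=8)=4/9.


E[X] = 61/9, E[X^2] = 151/3
Var(X) = E[X^2] - (E[X])^2 = 151/3 - (61/9)^2 = 356/81

356/81


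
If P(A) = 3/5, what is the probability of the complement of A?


P(A') = 1 - P(A) = 1 - 3/5 = 2/5

2/5


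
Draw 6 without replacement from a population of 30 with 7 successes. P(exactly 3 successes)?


P(X=3) = C(7,3)*C(23,3) / C(30,6)
= 35*1771 / 593775
= 61985/593775 = 1771/16965

1771/16965


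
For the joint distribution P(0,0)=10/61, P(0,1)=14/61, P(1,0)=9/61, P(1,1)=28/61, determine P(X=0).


P(X=0) = P(0,0)+P(0,1) = 10/61 + 14/61 = 24/61

24/61


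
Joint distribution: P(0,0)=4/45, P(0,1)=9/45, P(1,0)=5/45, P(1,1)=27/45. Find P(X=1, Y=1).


Read from table: P(X=1, Y=1) = 27/45 = 3/5

3/5


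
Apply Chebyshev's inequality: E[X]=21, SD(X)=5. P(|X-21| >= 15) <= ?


k = 15/5 = 3
Chebyshev: P(|X-mu| >= k*sigma) <= 1/k^2 = 1/3^2 = 1/9

1/9


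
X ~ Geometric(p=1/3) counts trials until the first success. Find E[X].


For geometric (trials until first success), E[X] = 1/p = 1/(1/3) = 3

3


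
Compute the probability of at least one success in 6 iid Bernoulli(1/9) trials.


P(at least one) = 1 - P(none)
P(none) = (1 - 1/9)^6 = (8/9)^6 = 262144/531441
P(at least one) = 1 - 262144/531441 = 269297/531441

269297/531441


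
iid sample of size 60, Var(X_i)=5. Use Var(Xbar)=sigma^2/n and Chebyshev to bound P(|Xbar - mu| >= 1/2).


Var(Xbar) = Var(X)/n = 5/60
Chebyshev: P(|Xbar-mu| >= 1/2) <= Var(Xbar)/(1/2)^2 = (1/12)/(1/4) = 1/3

1/3


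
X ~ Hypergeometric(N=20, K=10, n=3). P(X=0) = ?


P(X=0) = C(10,0)*C(10,3) / C(20,3)
= 1*120 / 1140
= 120/1140 = 2/19

2/19


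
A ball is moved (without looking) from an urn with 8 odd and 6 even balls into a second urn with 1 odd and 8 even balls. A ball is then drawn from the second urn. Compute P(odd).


P(transfer odd) = 8/14 = 4/7; P(transfer even) = 3/7
If odd transferred: Urn II has 2 odd of 10, so P(odd|odd moved) = 1/5
If even transferred: Urn II has 1 odd of 10, so P(odd|even moved) = 1/10
By total probability: P(odd) = 4/7*1/5 + 3/7*1/10 = 11/70

11/70


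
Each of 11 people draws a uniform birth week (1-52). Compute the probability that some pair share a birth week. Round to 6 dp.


P(all different) = prod((52-i)/52 for i=0..10) = 0.320762
P(at least one match) = 1 - 0.320762 = 0.679238

0.679238


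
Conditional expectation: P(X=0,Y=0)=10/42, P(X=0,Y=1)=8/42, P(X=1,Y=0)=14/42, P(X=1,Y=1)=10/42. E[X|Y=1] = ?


P(Y=1) = 18/42
E[X|Y=1] = (0*8 + 1*10)/18 = 10/18 = 5/9

5/9


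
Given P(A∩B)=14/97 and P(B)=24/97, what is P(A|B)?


P(A|B) = P(A∩B)/P(B) = (14/97)/(24/97) = 14/24 = 7/12

7/12


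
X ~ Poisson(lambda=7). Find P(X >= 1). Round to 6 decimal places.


P(X>=1) = 1 - P(X<=0) = 1 - (e^(-7)*7^0/0!)
≈ 1 - 0.0009118820 = 0.9990881180
≈ 0.999088

0.999088


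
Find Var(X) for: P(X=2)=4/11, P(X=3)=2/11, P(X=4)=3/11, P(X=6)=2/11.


E[X] = 38/11, E[X^2] = 14
Var(X) = E[X^2] - (E[X])^2 = 14 - (38/11)^2 = 250/121

250/121


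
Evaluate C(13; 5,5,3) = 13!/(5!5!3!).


13! = 6227020800
Denominator: 5!=120 * 5!=120 * 3!=6
Coefficient = 6227020800 / 86400 = 72072

72072


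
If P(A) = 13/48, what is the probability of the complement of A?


P(A') = 1 - P(A) = 1 - 13/48 = 35/48

35/48


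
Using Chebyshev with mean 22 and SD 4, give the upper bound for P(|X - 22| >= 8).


k = 8/4 = 2
Chebyshev: P(|X-mu| >= k*sigma) <= 1/k^2 = 1/2^2 = 1/4

1/4


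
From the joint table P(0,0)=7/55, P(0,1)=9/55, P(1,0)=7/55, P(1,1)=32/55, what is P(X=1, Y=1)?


Read from table: P(X=1, Y=1) = 32/55

32/55


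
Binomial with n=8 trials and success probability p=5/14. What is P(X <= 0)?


P(X<=0) = P(X=0)
= 43046721/1475789056
= 43046721/1475789056

43046721/1475789056


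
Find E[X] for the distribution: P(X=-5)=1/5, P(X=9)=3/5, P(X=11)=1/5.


E[X] = sum(x * P(x))
= -5*1/5 + 9*3/5 + 11*1/5
= 33/5

33/5


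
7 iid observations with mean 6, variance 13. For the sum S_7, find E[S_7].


E[S_n] = n*E[X_1] = 7*6 = 42

42


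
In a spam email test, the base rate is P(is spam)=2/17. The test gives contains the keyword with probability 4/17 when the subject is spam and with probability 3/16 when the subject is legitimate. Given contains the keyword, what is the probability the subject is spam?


P(A) = P(A|B)P(B) + P(A|B')P(B') = 4/17*2/17 + 3/16*15/17 = 893/4624
P(B|A) = P(A|B)P(B)/P(A) = (8/289)/(893/4624) = 128/893

128/893


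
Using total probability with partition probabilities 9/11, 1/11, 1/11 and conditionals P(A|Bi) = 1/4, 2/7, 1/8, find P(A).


P(A) = P(A|B1)P(B1) + P(A|B2)P(B2) + P(A|B3)P(B3)
= 1/4*9/11 + 2/7*1/11 + 1/8*1/11
= 9/44 + 2/77 + 1/88 = 149/616

149/616


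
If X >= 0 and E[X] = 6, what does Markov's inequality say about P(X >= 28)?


Markov: P(X >= a) <= E[X]/a
P(X >= 28) <= 6/28 = 3/14

3/14


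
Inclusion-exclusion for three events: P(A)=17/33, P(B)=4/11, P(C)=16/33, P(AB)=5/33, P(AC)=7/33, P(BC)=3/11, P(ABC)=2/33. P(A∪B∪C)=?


P(A∪B∪C) = P(A)+P(B)+P(C) - P(AB)-P(AC)-P(BC) + P(ABC)
= 17/33+4/11+16/33 - 5/33-7/33-3/11 + 2/33
= 26/33

26/33


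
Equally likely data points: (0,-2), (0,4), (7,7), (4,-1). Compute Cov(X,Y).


E[X]=11/4, E[Y]=2, E[XY]=45/4
Cov(X,Y) = E[XY] - E[X]E[Y] = 45/4 - 11/4*2 = 23/4

23/4


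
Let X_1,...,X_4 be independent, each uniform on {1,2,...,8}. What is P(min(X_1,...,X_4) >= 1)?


P(min >= 1) = P(all X_i >= 1) = (P(X_1 >= 1))^4
= (8/8)^4 = 1^4 = 1

1


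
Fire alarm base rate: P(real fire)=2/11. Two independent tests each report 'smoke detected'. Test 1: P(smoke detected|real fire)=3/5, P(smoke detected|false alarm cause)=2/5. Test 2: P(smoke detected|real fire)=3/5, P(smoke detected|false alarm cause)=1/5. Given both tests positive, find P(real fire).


After test 1: P(+) = 3/5*2/11 + 2/5*9/11 = 24/55
P(B|+) = (6/55)/(24/55) = 1/4
After test 2 (use post1 as new prior): P(+) = 3/5*1/4 + 1/5*3/4 = 3/10
P(B|+,+) = (3/20)/(3/10) = 1/2

1/2


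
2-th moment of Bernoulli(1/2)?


For Bernoulli: X in {0,1}
E[X^2] = 0^2*(1-1/2) + 1^2*1/2 = 1/2

1/2


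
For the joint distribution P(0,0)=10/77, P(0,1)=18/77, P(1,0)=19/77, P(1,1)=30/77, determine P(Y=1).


P(Y=1) = P(0,1)+P(1,1) = 18/77 + 30/77 = 48/77

48/77


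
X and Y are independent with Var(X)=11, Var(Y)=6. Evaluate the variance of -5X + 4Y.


Independence => Cov(X,Y)=0
Var(-5X + 4Y) = (-5)^2*Var(X) + 4^2*Var(Y)
= 25*11 + 16*6 = 371

371


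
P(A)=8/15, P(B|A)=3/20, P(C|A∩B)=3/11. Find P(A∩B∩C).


P(A∩B∩C) = P(A) * P(B|A) * P(C|A∩B)
= 8/15 * 3/20 * 3/11
= 2/25 * 3/11 = 6/275

6/275


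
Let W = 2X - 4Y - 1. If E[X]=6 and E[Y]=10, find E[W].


E[2X - 4Y - 1] = 2*E[X] - 4*E[Y] - 1
= (2)*(6) + (-4)*(10) + (-1)
= 12 - 40 - 1 = -29

-29


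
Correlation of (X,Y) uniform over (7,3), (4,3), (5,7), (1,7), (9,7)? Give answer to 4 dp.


Cov(X,Y) = -0.4800, Var(X) = 7.3600, Var(Y) = 3.8400
rho = Cov/(sqrt(VarX)*sqrt(VarY)) = -0.0903

-0.0903


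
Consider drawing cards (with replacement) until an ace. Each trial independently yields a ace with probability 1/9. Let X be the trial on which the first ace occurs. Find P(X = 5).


P(X=5) = (1-p)^4 * p = (8/9)^4 * 1/9
= 4096/6561 * 1/9 = 4096/59049

4096/59049


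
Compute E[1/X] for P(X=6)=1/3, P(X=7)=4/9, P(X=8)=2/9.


E[1/X] = sum(g(x)*P(x))
= 1/6*1/3 + 1/7*4/9 + 1/8*2/9
= 37/252

37/252


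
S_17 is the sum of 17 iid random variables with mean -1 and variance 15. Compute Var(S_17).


By independence, Var(S_n) = n*Var(X_1) = 17*15 = 255

255


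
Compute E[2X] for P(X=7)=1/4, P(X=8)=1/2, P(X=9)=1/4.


E[2X] = sum(g(x)*P(x))
= 14*1/4 + 16*1/2 + 18*1/4
= 16

16


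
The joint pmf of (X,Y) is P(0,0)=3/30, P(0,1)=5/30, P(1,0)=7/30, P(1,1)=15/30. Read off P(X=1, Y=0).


Read from table: P(X=1, Y=0) = 7/30

7/30


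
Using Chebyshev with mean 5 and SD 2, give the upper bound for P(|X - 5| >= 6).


k = 6/2 = 3
Chebyshev: P(|X-mu| >= k*sigma) <= 1/k^2 = 1/3^2 = 1/9

1/9


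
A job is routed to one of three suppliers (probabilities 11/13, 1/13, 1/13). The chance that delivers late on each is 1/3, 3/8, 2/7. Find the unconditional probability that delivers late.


P(A) = P(A|B1)P(B1) + P(A|B2)P(B2) + P(A|B3)P(B3)
= 1/3*11/13 + 3/8*1/13 + 2/7*1/13
= 11/39 + 3/104 + 2/91 = 727/2184

727/2184


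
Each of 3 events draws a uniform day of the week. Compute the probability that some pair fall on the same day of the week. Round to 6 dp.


P(all different) = prod((7-i)/7 for i=0..2) = 0.612245
P(at least one match) = 1 - 0.612245 = 0.387755

0.387755


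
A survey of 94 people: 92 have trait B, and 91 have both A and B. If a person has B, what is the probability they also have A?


P(A|B) = P(A∩B)/P(B) = (91/94)/(92/94) = 91/92

91/92


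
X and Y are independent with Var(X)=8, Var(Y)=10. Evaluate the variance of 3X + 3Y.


Independence => Cov(X,Y)=0
Var(3X + 3Y) = 3^2*Var(X) + 3^2*Var(Y)
= 9*8 + 9*10 = 162

162


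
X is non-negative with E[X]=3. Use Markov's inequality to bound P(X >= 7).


Markov: P(X >= a) <= E[X]/a
P(X >= 7) <= 3/7

3/7


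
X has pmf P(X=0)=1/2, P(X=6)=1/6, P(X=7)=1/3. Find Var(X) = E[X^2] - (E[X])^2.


E[X] = 10/3, E[X^2] = 67/3
Var(X) = E[X^2] - (E[X])^2 = 67/3 - (10/3)^2 = 101/9

101/9


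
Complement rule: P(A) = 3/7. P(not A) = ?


P(A') = 1 - P(A) = 1 - 3/7 = 4/7

4/7


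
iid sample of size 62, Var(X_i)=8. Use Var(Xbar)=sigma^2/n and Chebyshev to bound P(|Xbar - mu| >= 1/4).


Var(Xbar) = Var(X)/n = 8/62
Chebyshev: P(|Xbar-mu| >= 1/4) <= Var(Xbar)/(1/4)^2 = (4/31)/(1/16) = 64/31
Bound exceeds 1, so trivial bound: 1

1


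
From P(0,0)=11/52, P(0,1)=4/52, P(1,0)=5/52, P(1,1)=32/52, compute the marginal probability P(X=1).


P(X=1) = P(1,0)+P(1,1) = 5/52 + 32/52 = 37/52

37/52


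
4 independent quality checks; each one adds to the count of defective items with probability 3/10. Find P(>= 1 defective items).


P(at least one) = 1 - P(none)
P(none) = (1 - 3/10)^4 = (7/10)^4 = 2401/10000
P(at least one) = 1 - 2401/10000 = 7599/10000

7599/10000


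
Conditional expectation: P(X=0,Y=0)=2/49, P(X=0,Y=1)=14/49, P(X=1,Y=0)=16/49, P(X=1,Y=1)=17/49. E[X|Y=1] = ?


P(Y=1) = 31/49
E[X|Y=1] = (0*14 + 1*17)/31 = 17/31

17/31


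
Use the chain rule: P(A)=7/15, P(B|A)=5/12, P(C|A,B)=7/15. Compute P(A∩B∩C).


P(A∩B∩C) = P(A) * P(B|A) * P(C|A∩B)
= 7/15 * 5/12 * 7/15
= 7/36 * 7/15 = 49/540

49/540


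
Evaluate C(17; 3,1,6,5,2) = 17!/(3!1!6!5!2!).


17! = 355687428096000
Denominator: 3!=6 * 1!=1 * 6!=720 * 5!=120 * 2!=2
Coefficient = 355687428096000 / 1036800 = 343062720

343062720


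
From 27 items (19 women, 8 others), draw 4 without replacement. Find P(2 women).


P(X=2) = C(19,2)*C(8,2) / C(27,4)
= 171*28 / 17550
= 4788/17550 = 266/975

266/975


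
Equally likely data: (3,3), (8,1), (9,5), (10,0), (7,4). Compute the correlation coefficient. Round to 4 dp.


Cov(X,Y) = -1.2400, Var(X) = 5.8400, Var(Y) = 3.4400
rho = Cov/(sqrt(VarX)*sqrt(VarY)) = -0.2767

-0.2767


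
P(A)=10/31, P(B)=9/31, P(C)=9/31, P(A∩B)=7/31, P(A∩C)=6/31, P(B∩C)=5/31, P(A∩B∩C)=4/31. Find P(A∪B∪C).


P(A∪B∪C) = P(A)+P(B)+P(C) - P(AB)-P(AC)-P(BC) + P(ABC)
= 10/31+9/31+9/31 - 7/31-6/31-5/31 + 4/31
= 14/31

14/31


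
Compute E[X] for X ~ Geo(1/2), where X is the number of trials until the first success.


For geometric (trials until first success), E[X] = 1/p = 1/(1/2) = 2

2


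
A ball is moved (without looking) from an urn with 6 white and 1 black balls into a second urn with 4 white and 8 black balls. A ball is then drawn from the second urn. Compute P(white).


P(transfer white) = 6/7; P(transfer black) = 1/7
If white transferred: Urn II has 5 white of 13, so P(white|white moved) = 5/13
If black transferred: Urn II has 4 white of 13, so P(white|black moved) = 4/13
By total probability: P(white) = 6/7*5/13 + 1/7*4/13 = 34/91

34/91


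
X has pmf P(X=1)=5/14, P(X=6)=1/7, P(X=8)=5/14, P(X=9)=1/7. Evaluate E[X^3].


E[X^3] = sum(x^3 * P(x))
= 1*5/14 + 216*1/7 + 512*5/14 + 729*1/7
= 4455/14

4455/14


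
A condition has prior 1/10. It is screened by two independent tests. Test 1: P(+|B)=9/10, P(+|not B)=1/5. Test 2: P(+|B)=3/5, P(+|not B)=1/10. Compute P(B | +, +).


After test 1: P(+) = 9/10*1/10 + 1/5*9/10 = 27/100
P(B|+) = (9/100)/(27/100) = 1/3
After test 2 (use post1 as new prior): P(+) = 3/5*1/3 + 1/10*2/3 = 4/15
P(B|+,+) = (1/5)/(4/15) = 3/4

3/4


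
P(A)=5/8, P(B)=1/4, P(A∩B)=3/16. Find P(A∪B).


P(A∪B) = P(A) + P(B) - P(A∩B)
= 5/8 + 1/4 - 3/16 = 11/16

11/16


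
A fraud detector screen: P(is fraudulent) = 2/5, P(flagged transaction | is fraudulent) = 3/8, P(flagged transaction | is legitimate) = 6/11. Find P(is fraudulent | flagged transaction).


P(A) = P(A|B)P(B) + P(A|B')P(B') = 3/8*2/5 + 6/11*3/5 = 21/44
P(B|A) = P(A|B)P(B)/P(A) = (3/20)/(21/44) = 11/35

11/35


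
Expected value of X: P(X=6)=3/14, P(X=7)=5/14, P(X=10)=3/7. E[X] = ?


E[X] = sum(x * P(x))
= 6*3/14 + 7*5/14 + 10*3/7
= 113/14

113/14


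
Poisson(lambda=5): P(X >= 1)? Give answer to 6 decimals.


P(X>=1) = 1 - P(X<=0) = 1 - (e^(-5)*5^0/0!)
≈ 1 - 0.0067379470 = 0.9932620530
≈ 0.993262

0.993262


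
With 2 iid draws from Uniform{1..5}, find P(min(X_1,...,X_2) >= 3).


P(min >= 3) = P(all X_i >= 3) = (P(X_1 >= 3))^2
= (3/5)^2 = 9/25

9/25


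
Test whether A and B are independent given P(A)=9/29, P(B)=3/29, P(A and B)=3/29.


P(A)*P(B) = 9/29*3/29 = 27/841
P(A∩B) = 3/29 != 27/841, so not independent

No, A and B are not independent


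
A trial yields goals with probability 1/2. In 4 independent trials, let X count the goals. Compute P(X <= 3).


P(X<=3) = P(X=0) + P(X=1) + P(X=2) + P(X=3)
= 1/16 + 1/4 + 3/8 + 1/4
= 15/16

15/16


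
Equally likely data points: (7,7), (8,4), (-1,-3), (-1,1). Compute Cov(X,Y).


E[X]=13/4, E[Y]=9/4, E[XY]=83/4
Cov(X,Y) = E[XY] - E[X]E[Y] = 83/4 - 13/4*9/4 = 215/16

215/16


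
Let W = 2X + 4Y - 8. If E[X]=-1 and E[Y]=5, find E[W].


E[2X + 4Y - 8] = 2*E[X] + 4*E[Y] - 8
= (2)*(-1) + (4)*(5) + (-8)
= -2 + 20 - 8 = 10

10


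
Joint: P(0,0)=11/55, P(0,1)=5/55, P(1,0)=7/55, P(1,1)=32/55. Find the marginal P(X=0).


P(X=0) = P(0,0)+P(0,1) = 11/55 + 5/55 = 16/55

16/55


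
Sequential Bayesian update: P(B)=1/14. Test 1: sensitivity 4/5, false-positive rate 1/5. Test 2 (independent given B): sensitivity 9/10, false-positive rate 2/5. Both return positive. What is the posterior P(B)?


After test 1: P(+) = 4/5*1/14 + 1/5*13/14 = 17/70
P(B|+) = (2/35)/(17/70) = 4/17
After test 2 (use post1 as new prior): P(+) = 9/10*4/17 + 2/5*13/17 = 44/85
P(B|+,+) = (18/85)/(44/85) = 9/22

9/22


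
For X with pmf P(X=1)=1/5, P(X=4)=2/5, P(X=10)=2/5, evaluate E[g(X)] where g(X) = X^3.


E[X^3] = sum(g(x)*P(x))
= 1*1/5 + 64*2/5 + 1000*2/5
= 2129/5

2129/5


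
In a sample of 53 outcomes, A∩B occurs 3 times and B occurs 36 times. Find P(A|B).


P(A|B) = P(A∩B)/P(B) = (3/53)/(36/53) = 3/36 = 1/12

1/12


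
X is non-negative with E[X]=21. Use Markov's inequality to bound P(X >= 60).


Markov: P(X >= a) <= E[X]/a
P(X >= 60) <= 21/60 = 7/20

7/20


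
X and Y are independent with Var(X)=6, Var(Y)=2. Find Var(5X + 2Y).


Independence => Cov(X,Y)=0
Var(5X + 2Y) = 5^2*Var(X) + 2^2*Var(Y)
= 25*6 + 4*2 = 158

158
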